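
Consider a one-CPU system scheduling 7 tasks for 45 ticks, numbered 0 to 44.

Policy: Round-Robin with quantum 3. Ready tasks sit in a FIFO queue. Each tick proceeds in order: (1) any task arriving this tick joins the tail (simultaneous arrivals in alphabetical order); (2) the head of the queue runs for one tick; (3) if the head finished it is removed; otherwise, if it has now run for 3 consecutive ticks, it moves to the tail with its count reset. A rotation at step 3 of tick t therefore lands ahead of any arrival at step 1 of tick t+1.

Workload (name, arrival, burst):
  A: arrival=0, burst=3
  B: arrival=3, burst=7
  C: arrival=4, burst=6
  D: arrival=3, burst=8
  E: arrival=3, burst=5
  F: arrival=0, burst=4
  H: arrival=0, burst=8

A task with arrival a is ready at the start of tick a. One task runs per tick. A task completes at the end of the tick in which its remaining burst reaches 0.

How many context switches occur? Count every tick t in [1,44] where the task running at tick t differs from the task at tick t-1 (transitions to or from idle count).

context switches = 16

t=0: queue=[A,F,H] q_used=0 → run A
t=1: queue=[A,F,H] q_used=1 → run A
t=2: queue=[A,F,H] q_used=2 → run A
t=3: queue=[F,H,B,D,E] q_used=0 → run F
t=4: queue=[F,H,B,D,E,C] q_used=1 → run F
t=5: queue=[F,H,B,D,E,C] q_used=2 → run F
t=6: queue=[H,B,D,E,C,F] q_used=0 → run H
t=7: queue=[H,B,D,E,C,F] q_used=1 → run H
t=8: queue=[H,B,D,E,C,F] q_used=2 → run H
t=9: queue=[B,D,E,C,F,H] q_used=0 → run B
t=10: queue=[B,D,E,C,F,H] q_used=1 → run B
t=11: queue=[B,D,E,C,F,H] q_used=2 → run B
t=12: queue=[D,E,C,F,H,B] q_used=0 → run D
t=13: queue=[D,E,C,F,H,B] q_used=1 → run D
t=14: queue=[D,E,C,F,H,B] q_used=2 → run D
t=15: queue=[E,C,F,H,B,D] q_used=0 → run E
t=16: queue=[E,C,F,H,B,D] q_used=1 → run E
t=17: queue=[E,C,F,H,B,D] q_used=2 → run E
t=18: queue=[C,F,H,B,D,E] q_used=0 → run C
t=19: queue=[C,F,H,B,D,E] q_used=1 → run C
t=20: queue=[C,F,H,B,D,E] q_used=2 → run C
t=21: queue=[F,H,B,D,E,C] q_used=0 → run F
t=22: queue=[H,B,D,E,C] q_used=0 → run H
t=23: queue=[H,B,D,E,C] q_used=1 → run H
t=24: queue=[H,B,D,E,C] q_used=2 → run H
t=25: queue=[B,D,E,C,H] q_used=0 → run B
t=26: queue=[B,D,E,C,H] q_used=1 → run B
t=27: queue=[B,D,E,C,H] q_used=2 → run B
t=28: queue=[D,E,C,H,B] q_used=0 → run D
t=29: queue=[D,E,C,H,B] q_used=1 → run D
t=30: queue=[D,E,C,H,B] q_used=2 → run D
t=31: queue=[E,C,H,B,D] q_used=0 → run E
t=32: queue=[E,C,H,B,D] q_used=1 → run E
t=33: queue=[C,H,B,D] q_used=0 → run C
t=34: queue=[C,H,B,D] q_used=1 → run C
t=35: queue=[C,H,B,D] q_used=2 → run C
t=36: queue=[H,B,D] q_used=0 → run H
t=37: queue=[H,B,D] q_used=1 → run H
t=38: queue=[B,D] q_used=0 → run B
t=39: queue=[D] q_used=0 → run D
t=40: queue=[D] q_used=1 → run D
t=41: (idle)
t=42: (idle)
t=43: (idle)
t=44: (idle)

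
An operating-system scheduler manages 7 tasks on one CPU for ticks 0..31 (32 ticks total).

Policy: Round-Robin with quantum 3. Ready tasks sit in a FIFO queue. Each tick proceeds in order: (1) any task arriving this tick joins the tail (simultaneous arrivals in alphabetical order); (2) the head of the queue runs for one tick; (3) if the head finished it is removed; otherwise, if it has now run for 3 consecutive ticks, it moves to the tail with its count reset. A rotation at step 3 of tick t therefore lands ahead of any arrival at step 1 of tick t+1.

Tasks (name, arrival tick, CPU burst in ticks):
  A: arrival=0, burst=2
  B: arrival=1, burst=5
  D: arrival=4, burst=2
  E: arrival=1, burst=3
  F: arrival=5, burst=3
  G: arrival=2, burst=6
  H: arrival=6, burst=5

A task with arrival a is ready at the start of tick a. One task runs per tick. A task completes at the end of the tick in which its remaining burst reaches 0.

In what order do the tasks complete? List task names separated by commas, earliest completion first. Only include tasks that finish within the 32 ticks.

completion order = A, E, D, B, F, G, H

t=0: queue=[A] q_used=0 → run A
t=1: queue=[A,B,E] q_used=1 → run A
t=2: queue=[B,E,G] q_used=0 → run B
t=3: queue=[B,E,G] q_used=1 → run B
t=4: queue=[B,E,G,D] q_used=2 → run B
t=5: queue=[E,G,D,B,F] q_used=0 → run E
t=6: queue=[E,G,D,B,F,H] q_used=1 → run E
t=7: queue=[E,G,D,B,F,H] q_used=2 → run E
t=8: queue=[G,D,B,F,H] q_used=0 → run G
t=9: queue=[G,D,B,F,H] q_used=1 → run G
t=10: queue=[G,D,B,F,H] q_used=2 → run G
t=11: queue=[D,B,F,H,G] q_used=0 → run D
t=12: queue=[D,B,F,H,G] q_used=1 → run D
t=13: queue=[B,F,H,G] q_used=0 → run B
t=14: queue=[B,F,H,G] q_used=1 → run B
t=15: queue=[F,H,G] q_used=0 → run F
t=16: queue=[F,H,G] q_used=1 → run F
t=17: queue=[F,H,G] q_used=2 → run F
t=18: queue=[H,G] q_used=0 → run H
t=19: queue=[H,G] q_used=1 → run H
t=20: queue=[H,G] q_used=2 → run H
t=21: queue=[G,H] q_used=0 → run G
t=22: queue=[G,H] q_used=1 → run G
t=23: queue=[G,H] q_used=2 → run G
t=24: queue=[H] q_used=0 → run H
t=25: queue=[H] q_used=1 → run H
t=26: (idle)
t=27: (idle)
t=28: (idle)
t=29: (idle)
t=30: (idle)
t=31: (idle)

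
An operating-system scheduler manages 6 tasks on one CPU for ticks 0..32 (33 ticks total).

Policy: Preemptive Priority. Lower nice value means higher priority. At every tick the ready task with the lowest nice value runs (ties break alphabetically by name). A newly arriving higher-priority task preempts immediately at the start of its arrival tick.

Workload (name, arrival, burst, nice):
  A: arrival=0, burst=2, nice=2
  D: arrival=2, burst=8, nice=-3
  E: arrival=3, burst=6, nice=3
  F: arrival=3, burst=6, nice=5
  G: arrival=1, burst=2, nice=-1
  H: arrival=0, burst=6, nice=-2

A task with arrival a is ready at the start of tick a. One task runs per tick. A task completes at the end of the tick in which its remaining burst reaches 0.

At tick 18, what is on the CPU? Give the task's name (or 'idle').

t=0: ready={A,H} → run H
t=1: ready={A,G,H} → run H
t=2: ready={A,D,G,H} → run D
t=3: ready={A,D,E,F,G,H} → run D
t=4: ready={A,D,E,F,G,H} → run D
t=5: ready={A,D,E,F,G,H} → run D
t=6: ready={A,D,E,F,G,H} → run D
t=7: ready={A,D,E,F,G,H} → run D
t=8: ready={A,D,E,F,G,H} → run D
t=9: ready={A,D,E,F,G,H} → run D
t=10: ready={A,E,F,G,H} → run H
t=11: ready={A,E,F,G,H} → run H
t=12: ready={A,E,F,G,H} → run H
t=13: ready={A,E,F,G,H} → run H
t=14: ready={A,E,F,G} → run G
t=15: ready={A,E,F,G} → run G
t=16: ready={A,E,F} → run A
t=17: ready={A,E,F} → run A
t=18: ready={E,F} → run E
t=19: ready={E,F} → run E
t=20: ready={E,F} → run E
t=21: ready={E,F} → run E
t=22: ready={E,F} → run E
t=23: ready={E,F} → run E
t=24: ready={F} → run F
t=25: ready={F} → run F
t=26: ready={F} → run F
t=27: ready={F} → run F
t=28: ready={F} → run F
t=29: ready={F} → run F
t=30: (idle)
t=31: (idle)
t=32: (idle)

running at tick 18 = E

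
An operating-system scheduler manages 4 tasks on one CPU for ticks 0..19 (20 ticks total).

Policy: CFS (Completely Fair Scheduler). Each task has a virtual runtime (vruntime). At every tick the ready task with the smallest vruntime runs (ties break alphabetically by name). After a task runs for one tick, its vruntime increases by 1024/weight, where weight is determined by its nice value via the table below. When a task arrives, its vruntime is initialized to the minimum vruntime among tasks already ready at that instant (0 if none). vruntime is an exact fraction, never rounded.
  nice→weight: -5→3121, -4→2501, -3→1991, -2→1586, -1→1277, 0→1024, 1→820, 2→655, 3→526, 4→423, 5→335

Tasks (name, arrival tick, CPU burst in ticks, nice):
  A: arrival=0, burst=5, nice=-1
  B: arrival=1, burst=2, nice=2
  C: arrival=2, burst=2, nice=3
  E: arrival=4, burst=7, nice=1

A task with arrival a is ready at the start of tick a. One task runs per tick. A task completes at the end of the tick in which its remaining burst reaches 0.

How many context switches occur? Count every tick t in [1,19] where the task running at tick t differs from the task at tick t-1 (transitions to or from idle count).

t=0: vr[A=0] → run A
t=1: vr[A=1024/1277 B=1024/1277] → run A
t=2: vr[A=2048/1277 B=1024/1277 C=1024/1277] → run B
t=3: vr[A=2048/1277 B=1978368/836435 C=1024/1277] → run C
t=4: vr[A=2048/1277 B=1978368/836435 C=923136/335851 E=2048/1277] → run A
t=5: vr[A=3072/1277 B=1978368/836435 C=923136/335851 E=2048/1277] → run E
t=6: vr[A=3072/1277 B=1978368/836435 C=923136/335851 E=746752/261785] → run B
t=7: vr[A=3072/1277 C=923136/335851 E=746752/261785] → run A
t=8: vr[A=4096/1277 C=923136/335851 E=746752/261785] → run C
t=9: vr[A=4096/1277 E=746752/261785] → run E
t=10: vr[A=4096/1277 E=1073664/261785] → run A
t=11: vr[E=1073664/261785] → run E
t=12: vr[E=1400576/261785] → run E
t=13: vr[E=1727488/261785] → run E
t=14: vr[E=410880/52357] → run E
t=15: vr[E=2381312/261785] → run E
t=16: (idle)
t=17: (idle)
t=18: (idle)
t=19: (idle)

context switches = 11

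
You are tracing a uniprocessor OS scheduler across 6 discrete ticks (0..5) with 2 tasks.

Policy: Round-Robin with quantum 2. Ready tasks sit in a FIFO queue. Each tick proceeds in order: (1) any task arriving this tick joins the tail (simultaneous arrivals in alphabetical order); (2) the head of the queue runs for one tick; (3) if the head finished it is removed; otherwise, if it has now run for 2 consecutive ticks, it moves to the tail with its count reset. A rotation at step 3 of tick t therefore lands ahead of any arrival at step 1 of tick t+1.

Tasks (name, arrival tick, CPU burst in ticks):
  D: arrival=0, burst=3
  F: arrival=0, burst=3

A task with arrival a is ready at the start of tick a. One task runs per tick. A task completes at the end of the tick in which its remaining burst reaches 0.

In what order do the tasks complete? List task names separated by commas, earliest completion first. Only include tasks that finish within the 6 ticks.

completion order = D, F

t=0: queue=[D,F] q_used=0 → run D
t=1: queue=[D,F] q_used=1 → run D
t=2: queue=[F,D] q_used=0 → run F
t=3: queue=[F,D] q_used=1 → run F
t=4: queue=[D,F] q_used=0 → run D
t=5: queue=[F] q_used=0 → run F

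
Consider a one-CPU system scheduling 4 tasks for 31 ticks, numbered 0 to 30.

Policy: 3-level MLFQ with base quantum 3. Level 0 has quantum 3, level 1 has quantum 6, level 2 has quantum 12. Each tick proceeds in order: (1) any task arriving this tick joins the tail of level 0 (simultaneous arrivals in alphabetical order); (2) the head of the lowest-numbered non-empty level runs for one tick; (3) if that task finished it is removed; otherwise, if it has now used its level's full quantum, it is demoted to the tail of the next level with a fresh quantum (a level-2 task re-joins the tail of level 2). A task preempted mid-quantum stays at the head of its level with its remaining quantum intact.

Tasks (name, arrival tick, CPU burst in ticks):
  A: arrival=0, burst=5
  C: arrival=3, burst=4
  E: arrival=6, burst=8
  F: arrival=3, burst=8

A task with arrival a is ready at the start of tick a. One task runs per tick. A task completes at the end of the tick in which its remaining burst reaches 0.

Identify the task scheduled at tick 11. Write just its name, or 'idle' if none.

t=0: L0/L1/L2 = A/-/- → run A
t=1: L0/L1/L2 = A/-/- → run A
t=2: L0/L1/L2 = A/-/- → run A
t=3: L0/L1/L2 = CF/A/- → run C
t=4: L0/L1/L2 = CF/A/- → run C
t=5: L0/L1/L2 = CF/A/- → run C
t=6: L0/L1/L2 = FE/AC/- → run F
t=7: L0/L1/L2 = FE/AC/- → run F
t=8: L0/L1/L2 = FE/AC/- → run F
t=9: L0/L1/L2 = E/ACF/- → run E
t=10: L0/L1/L2 = E/ACF/- → run E
t=11: L0/L1/L2 = E/ACF/- → run E
t=12: L0/L1/L2 = -/ACFE/- → run A
t=13: L0/L1/L2 = -/ACFE/- → run A
t=14: L0/L1/L2 = -/CFE/- → run C
t=15: L0/L1/L2 = -/FE/- → run F
t=16: L0/L1/L2 = -/FE/- → run F
t=17: L0/L1/L2 = -/FE/- → run F
t=18: L0/L1/L2 = -/FE/- → run F
t=19: L0/L1/L2 = -/FE/- → run F
t=20: L0/L1/L2 = -/E/- → run E
t=21: L0/L1/L2 = -/E/- → run E
t=22: L0/L1/L2 = -/E/- → run E
t=23: L0/L1/L2 = -/E/- → run E
t=24: L0/L1/L2 = -/E/- → run E
t=25: (idle)
t=26: (idle)
t=27: (idle)
t=28: (idle)
t=29: (idle)
t=30: (idle)

running at tick 11 = E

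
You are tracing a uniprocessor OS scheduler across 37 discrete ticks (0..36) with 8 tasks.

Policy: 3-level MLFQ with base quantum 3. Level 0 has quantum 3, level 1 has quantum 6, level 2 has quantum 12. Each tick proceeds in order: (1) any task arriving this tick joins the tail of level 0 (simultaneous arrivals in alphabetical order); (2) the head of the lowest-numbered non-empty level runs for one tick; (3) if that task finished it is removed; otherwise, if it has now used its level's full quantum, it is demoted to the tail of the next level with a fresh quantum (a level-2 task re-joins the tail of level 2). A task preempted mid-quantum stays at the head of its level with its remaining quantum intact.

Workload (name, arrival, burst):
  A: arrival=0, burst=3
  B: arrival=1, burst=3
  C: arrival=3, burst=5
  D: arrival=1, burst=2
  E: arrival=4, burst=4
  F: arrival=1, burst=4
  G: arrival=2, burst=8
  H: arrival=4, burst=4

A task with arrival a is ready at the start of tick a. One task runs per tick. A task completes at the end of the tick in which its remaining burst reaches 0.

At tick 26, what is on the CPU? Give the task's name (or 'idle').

t=0: L0/L1/L2 = A/-/- → run A
t=1: L0/L1/L2 = ABDF/-/- → run A
t=2: L0/L1/L2 = ABDFG/-/- → run A
t=3: L0/L1/L2 = BDFGC/-/- → run B
t=4: L0/L1/L2 = BDFGCEH/-/- → run B
t=5: L0/L1/L2 = BDFGCEH/-/- → run B
t=6: L0/L1/L2 = DFGCEH/-/- → run D
t=7: L0/L1/L2 = DFGCEH/-/- → run D
t=8: L0/L1/L2 = FGCEH/-/- → run F
t=9: L0/L1/L2 = FGCEH/-/- → run F
t=10: L0/L1/L2 = FGCEH/-/- → run F
t=11: L0/L1/L2 = GCEH/F/- → run G
t=12: L0/L1/L2 = GCEH/F/- → run G
t=13: L0/L1/L2 = GCEH/F/- → run G
t=14: L0/L1/L2 = CEH/FG/- → run C
t=15: L0/L1/L2 = CEH/FG/- → run C
t=16: L0/L1/L2 = CEH/FG/- → run C
t=17: L0/L1/L2 = EH/FGC/- → run E
t=18: L0/L1/L2 = EH/FGC/- → run E
t=19: L0/L1/L2 = EH/FGC/- → run E
t=20: L0/L1/L2 = H/FGCE/- → run H
t=21: L0/L1/L2 = H/FGCE/- → run H
t=22: L0/L1/L2 = H/FGCE/- → run H
t=23: L0/L1/L2 = -/FGCEH/- → run F
t=24: L0/L1/L2 = -/GCEH/- → run G
t=25: L0/L1/L2 = -/GCEH/- → run G
t=26: L0/L1/L2 = -/GCEH/- → run G
t=27: L0/L1/L2 = -/GCEH/- → run G
t=28: L0/L1/L2 = -/GCEH/- → run G
t=29: L0/L1/L2 = -/CEH/- → run C
t=30: L0/L1/L2 = -/CEH/- → run C
t=31: L0/L1/L2 = -/EH/- → run E
t=32: L0/L1/L2 = -/H/- → run H
t=33: (idle)
t=34: (idle)
t=35: (idle)
t=36: (idle)

running at tick 26 = G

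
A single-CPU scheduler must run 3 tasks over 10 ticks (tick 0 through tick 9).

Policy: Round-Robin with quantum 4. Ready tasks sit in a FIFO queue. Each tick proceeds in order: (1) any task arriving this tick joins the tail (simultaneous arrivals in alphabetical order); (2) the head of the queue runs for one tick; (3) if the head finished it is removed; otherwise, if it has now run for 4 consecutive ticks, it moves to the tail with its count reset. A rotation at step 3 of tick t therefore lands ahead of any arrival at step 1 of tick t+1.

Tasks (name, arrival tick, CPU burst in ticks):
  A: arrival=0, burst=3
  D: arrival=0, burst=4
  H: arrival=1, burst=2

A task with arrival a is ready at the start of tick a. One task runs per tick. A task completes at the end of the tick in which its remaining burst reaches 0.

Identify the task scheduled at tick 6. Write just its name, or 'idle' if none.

t=0: queue=[A,D] q_used=0 → run A
t=1: queue=[A,D,H] q_used=1 → run A
t=2: queue=[A,D,H] q_used=2 → run A
t=3: queue=[D,H] q_used=0 → run D
t=4: queue=[D,H] q_used=1 → run D
t=5: queue=[D,H] q_used=2 → run D
t=6: queue=[D,H] q_used=3 → run D
t=7: queue=[H] q_used=0 → run H
t=8: queue=[H] q_used=1 → run H
t=9: (idle)

running at tick 6 = D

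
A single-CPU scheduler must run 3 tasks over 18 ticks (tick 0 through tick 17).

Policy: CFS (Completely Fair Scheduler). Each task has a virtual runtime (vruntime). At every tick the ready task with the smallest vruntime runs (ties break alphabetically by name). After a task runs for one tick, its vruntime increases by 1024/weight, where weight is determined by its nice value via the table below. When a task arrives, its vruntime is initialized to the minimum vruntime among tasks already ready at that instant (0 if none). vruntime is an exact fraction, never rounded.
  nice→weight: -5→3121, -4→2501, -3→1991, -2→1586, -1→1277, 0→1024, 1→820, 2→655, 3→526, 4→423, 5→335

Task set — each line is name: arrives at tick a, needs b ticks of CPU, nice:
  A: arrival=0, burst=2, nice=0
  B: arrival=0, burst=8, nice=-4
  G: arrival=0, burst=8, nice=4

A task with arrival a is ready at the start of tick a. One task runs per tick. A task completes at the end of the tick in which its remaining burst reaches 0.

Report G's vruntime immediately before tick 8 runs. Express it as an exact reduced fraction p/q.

vruntime(G, start of tick 8) = 1024/423

t=0: vr[A=0 B=0 G=0] → run A
t=1: vr[A=1 B=0 G=0] → run B
t=2: vr[A=1 B=1024/2501 G=0] → run G
t=3: vr[A=1 B=1024/2501 G=1024/423] → run B
t=4: vr[A=1 B=2048/2501 G=1024/423] → run B
t=5: vr[A=1 B=3072/2501 G=1024/423] → run A
t=6: vr[B=3072/2501 G=1024/423] → run B
t=7: vr[B=4096/2501 G=1024/423] → run B
t=8: vr[B=5120/2501 G=1024/423] → run B
t=9: vr[B=6144/2501 G=1024/423] → run G
t=10: vr[B=6144/2501 G=2048/423] → run B
t=11: vr[B=7168/2501 G=2048/423] → run B
t=12: vr[G=2048/423] → run G
t=13: vr[G=1024/141] → run G
t=14: vr[G=4096/423] → run G
t=15: vr[G=5120/423] → run G
t=16: vr[G=2048/141] → run G
t=17: vr[G=7168/423] → run G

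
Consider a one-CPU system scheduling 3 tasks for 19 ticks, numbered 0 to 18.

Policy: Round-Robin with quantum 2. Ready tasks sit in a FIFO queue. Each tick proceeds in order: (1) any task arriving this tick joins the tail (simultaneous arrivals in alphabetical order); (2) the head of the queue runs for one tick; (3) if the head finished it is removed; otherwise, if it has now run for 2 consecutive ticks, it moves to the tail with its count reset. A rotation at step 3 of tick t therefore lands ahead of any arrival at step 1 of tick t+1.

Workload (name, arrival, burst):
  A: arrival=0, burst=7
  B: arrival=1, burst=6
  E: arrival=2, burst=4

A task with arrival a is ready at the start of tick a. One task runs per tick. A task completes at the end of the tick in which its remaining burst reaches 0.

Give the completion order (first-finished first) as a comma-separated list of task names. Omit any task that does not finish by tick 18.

t=0: queue=[A] q_used=0 → run A
t=1: queue=[A,B] q_used=1 → run A
t=2: queue=[B,A,E] q_used=0 → run B
t=3: queue=[B,A,E] q_used=1 → run B
t=4: queue=[A,E,B] q_used=0 → run A
t=5: queue=[A,E,B] q_used=1 → run A
t=6: queue=[E,B,A] q_used=0 → run E
t=7: queue=[E,B,A] q_used=1 → run E
t=8: queue=[B,A,E] q_used=0 → run B
t=9: queue=[B,A,E] q_used=1 → run B
t=10: queue=[A,E,B] q_used=0 → run A
t=11: queue=[A,E,B] q_used=1 → run A
t=12: queue=[E,B,A] q_used=0 → run E
t=13: queue=[E,B,A] q_used=1 → run E
t=14: queue=[B,A] q_used=0 → run B
t=15: queue=[B,A] q_used=1 → run B
t=16: queue=[A] q_used=0 → run A
t=17: (idle)
t=18: (idle)

completion order = E, B, A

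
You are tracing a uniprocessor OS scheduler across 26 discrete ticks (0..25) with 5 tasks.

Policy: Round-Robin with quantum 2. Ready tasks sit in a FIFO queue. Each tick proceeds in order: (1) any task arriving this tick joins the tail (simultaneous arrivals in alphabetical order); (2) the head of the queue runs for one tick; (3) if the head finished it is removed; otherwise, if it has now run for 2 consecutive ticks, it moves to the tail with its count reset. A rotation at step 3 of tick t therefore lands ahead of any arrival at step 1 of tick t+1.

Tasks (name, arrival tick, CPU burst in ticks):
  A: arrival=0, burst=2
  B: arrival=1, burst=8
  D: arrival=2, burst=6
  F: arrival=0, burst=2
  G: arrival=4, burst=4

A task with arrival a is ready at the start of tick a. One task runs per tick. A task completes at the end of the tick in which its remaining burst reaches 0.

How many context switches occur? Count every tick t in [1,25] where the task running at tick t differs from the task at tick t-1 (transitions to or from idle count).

context switches = 11

t=0: queue=[A,F] q_used=0 → run A
t=1: queue=[A,F,B] q_used=1 → run A
t=2: queue=[F,B,D] q_used=0 → run F
t=3: queue=[F,B,D] q_used=1 → run F
t=4: queue=[B,D,G] q_used=0 → run B
t=5: queue=[B,D,G] q_used=1 → run B
t=6: queue=[D,G,B] q_used=0 → run D
t=7: queue=[D,G,B] q_used=1 → run D
t=8: queue=[G,B,D] q_used=0 → run G
t=9: queue=[G,B,D] q_used=1 → run G
t=10: queue=[B,D,G] q_used=0 → run B
t=11: queue=[B,D,G] q_used=1 → run B
t=12: queue=[D,G,B] q_used=0 → run D
t=13: queue=[D,G,B] q_used=1 → run D
t=14: queue=[G,B,D] q_used=0 → run G
t=15: queue=[G,B,D] q_used=1 → run G
t=16: queue=[B,D] q_used=0 → run B
t=17: queue=[B,D] q_used=1 → run B
t=18: queue=[D,B] q_used=0 → run D
t=19: queue=[D,B] q_used=1 → run D
t=20: queue=[B] q_used=0 → run B
t=21: queue=[B] q_used=1 → run B
t=22: (idle)
t=23: (idle)
t=24: (idle)
t=25: (idle)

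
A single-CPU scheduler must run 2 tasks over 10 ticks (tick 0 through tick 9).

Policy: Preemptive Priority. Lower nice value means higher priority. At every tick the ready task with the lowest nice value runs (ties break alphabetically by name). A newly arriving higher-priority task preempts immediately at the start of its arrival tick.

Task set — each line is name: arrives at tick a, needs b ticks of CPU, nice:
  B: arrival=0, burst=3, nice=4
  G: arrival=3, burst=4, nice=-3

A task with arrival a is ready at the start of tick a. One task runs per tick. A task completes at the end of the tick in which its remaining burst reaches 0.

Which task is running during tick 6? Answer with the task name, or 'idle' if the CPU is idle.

running at tick 6 = G

t=0: ready={B} → run B
t=1: ready={B} → run B
t=2: ready={B} → run B
t=3: ready={G} → run G
t=4: ready={G} → run G
t=5: ready={G} → run G
t=6: ready={G} → run G
t=7: (idle)
t=8: (idle)
t=9: (idle)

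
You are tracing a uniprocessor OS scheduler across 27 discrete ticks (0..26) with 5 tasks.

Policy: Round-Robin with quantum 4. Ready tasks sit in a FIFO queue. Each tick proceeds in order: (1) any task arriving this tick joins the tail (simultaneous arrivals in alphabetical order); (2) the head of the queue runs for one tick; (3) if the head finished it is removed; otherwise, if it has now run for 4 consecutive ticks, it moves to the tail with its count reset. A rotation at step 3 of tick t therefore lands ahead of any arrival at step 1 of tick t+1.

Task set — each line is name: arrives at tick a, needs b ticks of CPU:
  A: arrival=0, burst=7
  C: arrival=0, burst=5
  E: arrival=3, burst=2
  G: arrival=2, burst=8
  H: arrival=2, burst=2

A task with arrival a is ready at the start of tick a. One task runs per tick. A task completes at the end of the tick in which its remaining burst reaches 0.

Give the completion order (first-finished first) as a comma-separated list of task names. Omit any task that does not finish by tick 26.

completion order = H, E, A, C, G

t=0: queue=[A,C] q_used=0 → run A
t=1: queue=[A,C] q_used=1 → run A
t=2: queue=[A,C,G,H] q_used=2 → run A
t=3: queue=[A,C,G,H,E] q_used=3 → run A
t=4: queue=[C,G,H,E,A] q_used=0 → run C
t=5: queue=[C,G,H,E,A] q_used=1 → run C
t=6: queue=[C,G,H,E,A] q_used=2 → run C
t=7: queue=[C,G,H,E,A] q_used=3 → run C
t=8: queue=[G,H,E,A,C] q_used=0 → run G
t=9: queue=[G,H,E,A,C] q_used=1 → run G
t=10: queue=[G,H,E,A,C] q_used=2 → run G
t=11: queue=[G,H,E,A,C] q_used=3 → run G
t=12: queue=[H,E,A,C,G] q_used=0 → run H
t=13: queue=[H,E,A,C,G] q_used=1 → run H
t=14: queue=[E,A,C,G] q_used=0 → run E
t=15: queue=[E,A,C,G] q_used=1 → run E
t=16: queue=[A,C,G] q_used=0 → run A
t=17: queue=[A,C,G] q_used=1 → run A
t=18: queue=[A,C,G] q_used=2 → run A
t=19: queue=[C,G] q_used=0 → run C
t=20: queue=[G] q_used=0 → run G
t=21: queue=[G] q_used=1 → run G
t=22: queue=[G] q_used=2 → run G
t=23: queue=[G] q_used=3 → run G
t=24: (idle)
t=25: (idle)
t=26: (idle)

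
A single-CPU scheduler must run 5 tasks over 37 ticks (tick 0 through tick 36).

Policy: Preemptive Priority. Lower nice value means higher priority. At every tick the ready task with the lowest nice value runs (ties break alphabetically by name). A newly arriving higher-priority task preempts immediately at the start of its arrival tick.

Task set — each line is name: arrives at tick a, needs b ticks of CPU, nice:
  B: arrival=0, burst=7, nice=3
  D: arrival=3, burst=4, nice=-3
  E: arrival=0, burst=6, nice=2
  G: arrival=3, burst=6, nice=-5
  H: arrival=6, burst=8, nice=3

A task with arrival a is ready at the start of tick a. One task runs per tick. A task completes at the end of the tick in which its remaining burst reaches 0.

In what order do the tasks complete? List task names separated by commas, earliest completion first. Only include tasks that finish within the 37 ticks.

t=0: ready={B,E} → run E
t=1: ready={B,E} → run E
t=2: ready={B,E} → run E
t=3: ready={B,D,E,G} → run G
t=4: ready={B,D,E,G} → run G
t=5: ready={B,D,E,G} → run G
t=6: ready={B,D,E,G,H} → run G
t=7: ready={B,D,E,G,H} → run G
t=8: ready={B,D,E,G,H} → run G
t=9: ready={B,D,E,H} → run D
t=10: ready={B,D,E,H} → run D
t=11: ready={B,D,E,H} → run D
t=12: ready={B,D,E,H} → run D
t=13: ready={B,E,H} → run E
t=14: ready={B,E,H} → run E
t=15: ready={B,E,H} → run E
t=16: ready={B,H} → run B
t=17: ready={B,H} → run B
t=18: ready={B,H} → run B
t=19: ready={B,H} → run B
t=20: ready={B,H} → run B
t=21: ready={B,H} → run B
t=22: ready={B,H} → run B
t=23: ready={H} → run H
t=24: ready={H} → run H
t=25: ready={H} → run H
t=26: ready={H} → run H
t=27: ready={H} → run H
t=28: ready={H} → run H
t=29: ready={H} → run H
t=30: ready={H} → run H
t=31: (idle)
t=32: (idle)
t=33: (idle)
t=34: (idle)
t=35: (idle)
t=36: (idle)

completion order = G, D, E, B, H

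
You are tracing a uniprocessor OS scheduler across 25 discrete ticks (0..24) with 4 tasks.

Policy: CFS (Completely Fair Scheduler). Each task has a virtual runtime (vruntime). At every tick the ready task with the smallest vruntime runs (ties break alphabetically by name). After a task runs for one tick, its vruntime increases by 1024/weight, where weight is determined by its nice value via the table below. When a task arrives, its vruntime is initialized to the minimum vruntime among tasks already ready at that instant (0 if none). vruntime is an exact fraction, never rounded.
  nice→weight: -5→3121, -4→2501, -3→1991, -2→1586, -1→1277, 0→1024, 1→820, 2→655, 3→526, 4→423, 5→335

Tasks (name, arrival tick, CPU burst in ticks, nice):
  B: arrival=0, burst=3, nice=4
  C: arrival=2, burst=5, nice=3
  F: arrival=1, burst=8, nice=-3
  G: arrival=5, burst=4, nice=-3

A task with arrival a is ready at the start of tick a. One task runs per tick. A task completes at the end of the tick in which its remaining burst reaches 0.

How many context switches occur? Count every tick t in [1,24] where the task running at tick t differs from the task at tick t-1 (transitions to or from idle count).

context switches = 14

t=0: vr[B=0] → run B
t=1: vr[B=1024/423 F=1024/423] → run B
t=2: vr[B=2048/423 C=1024/423 F=1024/423] → run C
t=3: vr[B=2048/423 C=485888/111249 F=1024/423] → run F
t=4: vr[B=2048/423 C=485888/111249 F=2471936/842193] → run F
t=5: vr[B=2048/423 C=485888/111249 F=2905088/842193 G=2905088/842193] → run F
t=6: vr[B=2048/423 C=485888/111249 F=3338240/842193 G=2905088/842193] → run G
t=7: vr[B=2048/423 C=485888/111249 F=3338240/842193 G=3338240/842193] → run F
t=8: vr[B=2048/423 C=485888/111249 F=3771392/842193 G=3338240/842193] → run G
t=9: vr[B=2048/423 C=485888/111249 F=3771392/842193 G=3771392/842193] → run C
t=10: vr[B=2048/423 C=702464/111249 F=3771392/842193 G=3771392/842193] → run F
t=11: vr[B=2048/423 C=702464/111249 F=4204544/842193 G=3771392/842193] → run G
t=12: vr[B=2048/423 C=702464/111249 F=4204544/842193 G=4204544/842193] → run B
t=13: vr[C=702464/111249 F=4204544/842193 G=4204544/842193] → run F
t=14: vr[C=702464/111249 F=4637696/842193 G=4204544/842193] → run G
t=15: vr[C=702464/111249 F=4637696/842193] → run F
t=16: vr[C=702464/111249 F=5070848/842193] → run F
t=17: vr[C=702464/111249] → run C
t=18: vr[C=919040/111249] → run C
t=19: vr[C=1135616/111249] → run C
t=20: (idle)
t=21: (idle)
t=22: (idle)
t=23: (idle)
t=24: (idle)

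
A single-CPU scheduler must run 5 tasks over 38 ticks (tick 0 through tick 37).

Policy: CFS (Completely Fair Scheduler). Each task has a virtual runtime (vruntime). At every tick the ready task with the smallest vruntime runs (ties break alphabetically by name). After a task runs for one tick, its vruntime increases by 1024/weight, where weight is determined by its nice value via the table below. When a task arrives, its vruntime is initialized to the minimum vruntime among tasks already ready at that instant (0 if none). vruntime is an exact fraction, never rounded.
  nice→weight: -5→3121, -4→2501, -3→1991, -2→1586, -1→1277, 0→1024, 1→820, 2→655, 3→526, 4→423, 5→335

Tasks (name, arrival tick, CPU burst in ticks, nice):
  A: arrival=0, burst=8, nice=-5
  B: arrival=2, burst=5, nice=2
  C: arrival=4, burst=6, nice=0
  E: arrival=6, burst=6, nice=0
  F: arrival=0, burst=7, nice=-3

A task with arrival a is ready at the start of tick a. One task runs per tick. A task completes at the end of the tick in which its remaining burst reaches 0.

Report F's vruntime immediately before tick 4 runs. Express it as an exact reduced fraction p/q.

t=0: vr[A=0 F=0] → run A
t=1: vr[A=1024/3121 F=0] → run F
t=2: vr[A=1024/3121 B=1024/3121 F=1024/1991] → run A
t=3: vr[A=2048/3121 B=1024/3121 F=1024/1991] → run B
t=4: vr[A=2048/3121 B=3866624/2044255 C=1024/1991 F=1024/1991] → run C
t=5: vr[A=2048/3121 B=3866624/2044255 C=3015/1991 F=1024/1991] → run F
t=6: vr[A=2048/3121 B=3866624/2044255 C=3015/1991 E=2048/3121 F=2048/1991] → run A
t=7: vr[A=3072/3121 B=3866624/2044255 C=3015/1991 E=2048/3121 F=2048/1991] → run E
t=8: vr[A=3072/3121 B=3866624/2044255 C=3015/1991 E=5169/3121 F=2048/1991] → run A
t=9: vr[A=4096/3121 B=3866624/2044255 C=3015/1991 E=5169/3121 F=2048/1991] → run F
t=10: vr[A=4096/3121 B=3866624/2044255 C=3015/1991 E=5169/3121 F=3072/1991] → run A
t=11: vr[A=5120/3121 B=3866624/2044255 C=3015/1991 E=5169/3121 F=3072/1991] → run C
t=12: vr[A=5120/3121 B=3866624/2044255 C=5006/1991 E=5169/3121 F=3072/1991] → run F
t=13: vr[A=5120/3121 B=3866624/2044255 C=5006/1991 E=5169/3121 F=4096/1991] → run A
t=14: vr[A=6144/3121 B=3866624/2044255 C=5006/1991 E=5169/3121 F=4096/1991] → run E
t=15: vr[A=6144/3121 B=3866624/2044255 C=5006/1991 E=8290/3121 F=4096/1991] → run B
t=16: vr[A=6144/3121 B=7062528/2044255 C=5006/1991 E=8290/3121 F=4096/1991] → run A
t=17: vr[A=7168/3121 B=7062528/2044255 C=5006/1991 E=8290/3121 F=4096/1991] → run F
t=18: vr[A=7168/3121 B=7062528/2044255 C=5006/1991 E=8290/3121 F=5120/1991] → run A
t=19: vr[B=7062528/2044255 C=5006/1991 E=8290/3121 F=5120/1991] → run C
t=20: vr[B=7062528/2044255 C=6997/1991 E=8290/3121 F=5120/1991] → run F
t=21: vr[B=7062528/2044255 C=6997/1991 E=8290/3121 F=6144/1991] → run E
t=22: vr[B=7062528/2044255 C=6997/1991 E=11411/3121 F=6144/1991] → run F
t=23: vr[B=7062528/2044255 C=6997/1991 E=11411/3121] → run B
t=24: vr[B=10258432/2044255 C=6997/1991 E=11411/3121] → run C
t=25: vr[B=10258432/2044255 C=8988/1991 E=11411/3121] → run E
t=26: vr[B=10258432/2044255 C=8988/1991 E=14532/3121] → run C
t=27: vr[B=10258432/2044255 C=10979/1991 E=14532/3121] → run E
t=28: vr[B=10258432/2044255 C=10979/1991 E=17653/3121] → run B
t=29: vr[B=13454336/2044255 C=10979/1991 E=17653/3121] → run C
t=30: vr[B=13454336/2044255 E=17653/3121] → run E
t=31: vr[B=13454336/2044255] → run B
t=32: (idle)
t=33: (idle)
t=34: (idle)
t=35: (idle)
t=36: (idle)
t=37: (idle)

vruntime(F, start of tick 4) = 1024/1991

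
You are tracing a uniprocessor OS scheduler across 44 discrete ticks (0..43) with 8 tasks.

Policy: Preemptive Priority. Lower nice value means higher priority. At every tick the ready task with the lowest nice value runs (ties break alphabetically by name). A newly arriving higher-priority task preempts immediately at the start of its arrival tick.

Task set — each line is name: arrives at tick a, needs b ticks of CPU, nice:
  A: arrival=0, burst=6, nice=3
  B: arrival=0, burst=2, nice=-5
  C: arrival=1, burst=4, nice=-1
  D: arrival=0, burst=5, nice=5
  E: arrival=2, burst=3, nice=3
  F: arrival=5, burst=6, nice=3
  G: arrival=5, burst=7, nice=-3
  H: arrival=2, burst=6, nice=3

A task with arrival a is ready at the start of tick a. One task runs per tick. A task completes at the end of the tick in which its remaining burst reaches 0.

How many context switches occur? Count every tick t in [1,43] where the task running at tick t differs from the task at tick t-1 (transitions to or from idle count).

t=0: ready={A,B,D} → run B
t=1: ready={A,B,C,D} → run B
t=2: ready={A,C,D,E,H} → run C
t=3: ready={A,C,D,E,H} → run C
t=4: ready={A,C,D,E,H} → run C
t=5: ready={A,C,D,E,F,G,H} → run G
t=6: ready={A,C,D,E,F,G,H} → run G
t=7: ready={A,C,D,E,F,G,H} → run G
t=8: ready={A,C,D,E,F,G,H} → run G
t=9: ready={A,C,D,E,F,G,H} → run G
t=10: ready={A,C,D,E,F,G,H} → run G
t=11: ready={A,C,D,E,F,G,H} → run G
t=12: ready={A,C,D,E,F,H} → run C
t=13: ready={A,D,E,F,H} → run A
t=14: ready={A,D,E,F,H} → run A
t=15: ready={A,D,E,F,H} → run A
t=16: ready={A,D,E,F,H} → run A
t=17: ready={A,D,E,F,H} → run A
t=18: ready={A,D,E,F,H} → run A
t=19: ready={D,E,F,H} → run E
t=20: ready={D,E,F,H} → run E
t=21: ready={D,E,F,H} → run E
t=22: ready={D,F,H} → run F
t=23: ready={D,F,H} → run F
t=24: ready={D,F,H} → run F
t=25: ready={D,F,H} → run F
t=26: ready={D,F,H} → run F
t=27: ready={D,F,H} → run F
t=28: ready={D,H} → run H
t=29: ready={D,H} → run H
t=30: ready={D,H} → run H
t=31: ready={D,H} → run H
t=32: ready={D,H} → run H
t=33: ready={D,H} → run H
t=34: ready={D} → run D
t=35: ready={D} → run D
t=36: ready={D} → run D
t=37: ready={D} → run D
t=38: ready={D} → run D
t=39: (idle)
t=40: (idle)
t=41: (idle)
t=42: (idle)
t=43: (idle)

context switches = 9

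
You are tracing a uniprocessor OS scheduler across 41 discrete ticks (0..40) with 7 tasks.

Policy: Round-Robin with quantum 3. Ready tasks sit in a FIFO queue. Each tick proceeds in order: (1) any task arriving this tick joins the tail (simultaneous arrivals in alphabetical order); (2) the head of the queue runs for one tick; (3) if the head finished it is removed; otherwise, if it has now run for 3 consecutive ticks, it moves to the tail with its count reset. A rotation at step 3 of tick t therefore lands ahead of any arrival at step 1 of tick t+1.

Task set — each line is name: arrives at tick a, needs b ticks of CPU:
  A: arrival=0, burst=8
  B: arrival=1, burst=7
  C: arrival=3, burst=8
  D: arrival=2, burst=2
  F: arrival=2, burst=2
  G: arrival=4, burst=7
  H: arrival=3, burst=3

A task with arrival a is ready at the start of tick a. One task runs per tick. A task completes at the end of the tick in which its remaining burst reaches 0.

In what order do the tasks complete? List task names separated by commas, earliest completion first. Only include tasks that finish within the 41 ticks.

completion order = D, F, H, A, B, C, G

t=0: queue=[A] q_used=0 → run A
t=1: queue=[A,B] q_used=1 → run A
t=2: queue=[A,B,D,F] q_used=2 → run A
t=3: queue=[B,D,F,A,C,H] q_used=0 → run B
t=4: queue=[B,D,F,A,C,H,G] q_used=1 → run B
t=5: queue=[B,D,F,A,C,H,G] q_used=2 → run B
t=6: queue=[D,F,A,C,H,G,B] q_used=0 → run D
t=7: queue=[D,F,A,C,H,G,B] q_used=1 → run D
t=8: queue=[F,A,C,H,G,B] q_used=0 → run F
t=9: queue=[F,A,C,H,G,B] q_used=1 → run F
t=10: queue=[A,C,H,G,B] q_used=0 → run A
t=11: queue=[A,C,H,G,B] q_used=1 → run A
t=12: queue=[A,C,H,G,B] q_used=2 → run A
t=13: queue=[C,H,G,B,A] q_used=0 → run C
t=14: queue=[C,H,G,B,A] q_used=1 → run C
t=15: queue=[C,H,G,B,A] q_used=2 → run C
t=16: queue=[H,G,B,A,C] q_used=0 → run H
t=17: queue=[H,G,B,A,C] q_used=1 → run H
t=18: queue=[H,G,B,A,C] q_used=2 → run H
t=19: queue=[G,B,A,C] q_used=0 → run G
t=20: queue=[G,B,A,C] q_used=1 → run G
t=21: queue=[G,B,A,C] q_used=2 → run G
t=22: queue=[B,A,C,G] q_used=0 → run B
t=23: queue=[B,A,C,G] q_used=1 → run B
t=24: queue=[B,A,C,G] q_used=2 → run B
t=25: queue=[A,C,G,B] q_used=0 → run A
t=26: queue=[A,C,G,B] q_used=1 → run A
t=27: queue=[C,G,B] q_used=0 → run C
t=28: queue=[C,G,B] q_used=1 → run C
t=29: queue=[C,G,B] q_used=2 → run C
t=30: queue=[G,B,C] q_used=0 → run G
t=31: queue=[G,B,C] q_used=1 → run G
t=32: queue=[G,B,C] q_used=2 → run G
t=33: queue=[B,C,G] q_used=0 → run B
t=34: queue=[C,G] q_used=0 → run C
t=35: queue=[C,G] q_used=1 → run C
t=36: queue=[G] q_used=0 → run G
t=37: (idle)
t=38: (idle)
t=39: (idle)
t=40: (idle)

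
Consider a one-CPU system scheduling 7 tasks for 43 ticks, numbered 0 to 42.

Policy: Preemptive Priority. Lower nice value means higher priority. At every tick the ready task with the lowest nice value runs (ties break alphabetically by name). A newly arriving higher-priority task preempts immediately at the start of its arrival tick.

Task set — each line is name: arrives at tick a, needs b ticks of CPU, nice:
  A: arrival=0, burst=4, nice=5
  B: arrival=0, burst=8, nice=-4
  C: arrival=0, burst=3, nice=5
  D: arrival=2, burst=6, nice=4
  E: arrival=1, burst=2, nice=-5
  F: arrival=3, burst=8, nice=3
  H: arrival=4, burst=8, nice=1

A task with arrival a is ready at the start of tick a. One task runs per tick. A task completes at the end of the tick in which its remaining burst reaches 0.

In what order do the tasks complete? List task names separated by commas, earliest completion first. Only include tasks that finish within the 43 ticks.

completion order = E, B, H, F, D, A, C

t=0: ready={A,B,C} → run B
t=1: ready={A,B,C,E} → run E
t=2: ready={A,B,C,D,E} → run E
t=3: ready={A,B,C,D,F} → run B
t=4: ready={A,B,C,D,F,H} → run B
t=5: ready={A,B,C,D,F,H} → run B
t=6: ready={A,B,C,D,F,H} → run B
t=7: ready={A,B,C,D,F,H} → run B
t=8: ready={A,B,C,D,F,H} → run B
t=9: ready={A,B,C,D,F,H} → run B
t=10: ready={A,C,D,F,H} → run H
t=11: ready={A,C,D,F,H} → run H
t=12: ready={A,C,D,F,H} → run H
t=13: ready={A,C,D,F,H} → run H
t=14: ready={A,C,D,F,H} → run H
t=15: ready={A,C,D,F,H} → run H
t=16: ready={A,C,D,F,H} → run H
t=17: ready={A,C,D,F,H} → run H
t=18: ready={A,C,D,F} → run F
t=19: ready={A,C,D,F} → run F
t=20: ready={A,C,D,F} → run F
t=21: ready={A,C,D,F} → run F
t=22: ready={A,C,D,F} → run F
t=23: ready={A,C,D,F} → run F
t=24: ready={A,C,D,F} → run F
t=25: ready={A,C,D,F} → run F
t=26: ready={A,C,D} → run D
t=27: ready={A,C,D} → run D
t=28: ready={A,C,D} → run D
t=29: ready={A,C,D} → run D
t=30: ready={A,C,D} → run D
t=31: ready={A,C,D} → run D
t=32: ready={A,C} → run A
t=33: ready={A,C} → run A
t=34: ready={A,C} → run A
t=35: ready={A,C} → run A
t=36: ready={C} → run C
t=37: ready={C} → run C
t=38: ready={C} → run C
t=39: (idle)
t=40: (idle)
t=41: (idle)
t=42: (idle)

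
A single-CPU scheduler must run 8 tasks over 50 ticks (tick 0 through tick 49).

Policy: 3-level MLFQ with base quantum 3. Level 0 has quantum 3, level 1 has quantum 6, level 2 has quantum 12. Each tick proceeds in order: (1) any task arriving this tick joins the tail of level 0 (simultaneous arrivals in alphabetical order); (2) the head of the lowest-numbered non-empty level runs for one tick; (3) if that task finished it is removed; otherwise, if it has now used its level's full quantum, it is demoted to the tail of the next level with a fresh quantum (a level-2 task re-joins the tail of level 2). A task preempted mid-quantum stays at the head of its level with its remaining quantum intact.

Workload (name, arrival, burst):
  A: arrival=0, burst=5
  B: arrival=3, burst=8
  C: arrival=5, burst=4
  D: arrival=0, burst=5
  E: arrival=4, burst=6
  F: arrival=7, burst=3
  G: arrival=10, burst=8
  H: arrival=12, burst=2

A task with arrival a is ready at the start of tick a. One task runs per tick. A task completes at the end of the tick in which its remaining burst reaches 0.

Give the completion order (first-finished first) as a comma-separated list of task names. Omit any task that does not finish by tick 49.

t=0: L0/L1/L2 = AD/-/- → run A
t=1: L0/L1/L2 = AD/-/- → run A
t=2: L0/L1/L2 = AD/-/- → run A
t=3: L0/L1/L2 = DB/A/- → run D
t=4: L0/L1/L2 = DBE/A/- → run D
t=5: L0/L1/L2 = DBEC/A/- → run D
t=6: L0/L1/L2 = BEC/AD/- → run B
t=7: L0/L1/L2 = BECF/AD/- → run B
t=8: L0/L1/L2 = BECF/AD/- → run B
t=9: L0/L1/L2 = ECF/ADB/- → run E
t=10: L0/L1/L2 = ECFG/ADB/- → run E
t=11: L0/L1/L2 = ECFG/ADB/- → run E
t=12: L0/L1/L2 = CFGH/ADBE/- → run C
t=13: L0/L1/L2 = CFGH/ADBE/- → run C
t=14: L0/L1/L2 = CFGH/ADBE/- → run C
t=15: L0/L1/L2 = FGH/ADBEC/- → run F
t=16: L0/L1/L2 = FGH/ADBEC/- → run F
t=17: L0/L1/L2 = FGH/ADBEC/- → run F
t=18: L0/L1/L2 = GH/ADBEC/- → run G
t=19: L0/L1/L2 = GH/ADBEC/- → run G
t=20: L0/L1/L2 = GH/ADBEC/- → run G
t=21: L0/L1/L2 = H/ADBECG/- → run H
t=22: L0/L1/L2 = H/ADBECG/- → run H
t=23: L0/L1/L2 = -/ADBECG/- → run A
t=24: L0/L1/L2 = -/ADBECG/- → run A
t=25: L0/L1/L2 = -/DBECG/- → run D
t=26: L0/L1/L2 = -/DBECG/- → run D
t=27: L0/L1/L2 = -/BECG/- → run B
t=28: L0/L1/L2 = -/BECG/- → run B
t=29: L0/L1/L2 = -/BECG/- → run B
t=30: L0/L1/L2 = -/BECG/- → run B
t=31: L0/L1/L2 = -/BECG/- → run B
t=32: L0/L1/L2 = -/ECG/- → run E
t=33: L0/L1/L2 = -/ECG/- → run E
t=34: L0/L1/L2 = -/ECG/- → run E
t=35: L0/L1/L2 = -/CG/- → run C
t=36: L0/L1/L2 = -/G/- → run G
t=37: L0/L1/L2 = -/G/- → run G
t=38: L0/L1/L2 = -/G/- → run G
t=39: L0/L1/L2 = -/G/- → run G
t=40: L0/L1/L2 = -/G/- → run G
t=41: (idle)
t=42: (idle)
t=43: (idle)
t=44: (idle)
t=45: (idle)
t=46: (idle)
t=47: (idle)
t=48: (idle)
t=49: (idle)

completion order = F, H, A, D, B, E, C, G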